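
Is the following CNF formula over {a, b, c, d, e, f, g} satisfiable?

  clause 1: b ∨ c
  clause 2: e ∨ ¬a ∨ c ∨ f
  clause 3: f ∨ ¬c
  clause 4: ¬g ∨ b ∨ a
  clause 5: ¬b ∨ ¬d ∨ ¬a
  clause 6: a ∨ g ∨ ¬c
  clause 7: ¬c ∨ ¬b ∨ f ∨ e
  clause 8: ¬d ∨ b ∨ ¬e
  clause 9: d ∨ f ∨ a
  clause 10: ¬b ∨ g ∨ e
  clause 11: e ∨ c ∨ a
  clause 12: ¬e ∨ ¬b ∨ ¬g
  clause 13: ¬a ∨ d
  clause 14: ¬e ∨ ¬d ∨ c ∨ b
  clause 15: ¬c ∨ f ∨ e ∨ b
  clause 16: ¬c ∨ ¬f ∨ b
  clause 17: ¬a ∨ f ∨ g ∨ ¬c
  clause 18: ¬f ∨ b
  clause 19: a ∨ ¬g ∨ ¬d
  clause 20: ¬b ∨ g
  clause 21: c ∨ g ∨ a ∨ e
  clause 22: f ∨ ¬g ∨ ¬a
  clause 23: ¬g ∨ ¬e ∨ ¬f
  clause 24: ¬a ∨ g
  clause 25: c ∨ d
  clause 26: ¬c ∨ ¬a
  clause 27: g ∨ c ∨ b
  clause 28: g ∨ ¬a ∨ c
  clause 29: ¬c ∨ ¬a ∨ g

Yes

Try b = True.
(g) alone gives g = True.
(¬e) alone gives e = False.
Try f = True.
Try d = False.
(¬a) alone gives a = False.
(c) alone gives c = True.
This assignment satisfies each clause.
A satisfying assignment: a=False,  b=True,  c=True,  d=False,  e=False,  f=True,  g=True.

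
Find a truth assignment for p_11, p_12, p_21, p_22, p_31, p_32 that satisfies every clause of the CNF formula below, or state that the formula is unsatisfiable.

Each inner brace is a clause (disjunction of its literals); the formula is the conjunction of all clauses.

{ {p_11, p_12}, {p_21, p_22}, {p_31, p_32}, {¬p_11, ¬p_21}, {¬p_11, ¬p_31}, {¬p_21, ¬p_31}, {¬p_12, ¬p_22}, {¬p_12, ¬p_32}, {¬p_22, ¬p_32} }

Case p_11 = True:
The clause (¬p_21) is unit, so p_21 = False.
The clause (p_22) is unit, so p_22 = True.
The clause (¬p_31) is unit, so p_31 = False.
The clause (p_32) is unit, so p_32 = True.
But (¬p_32) is also a unit clause — contradiction.
So p_11 must be the other value — set p_11 = False.
The clause (p_12) is unit, so p_12 = True.
The clause (¬p_22) is unit, so p_22 = False.
The clause (p_21) is unit, so p_21 = True.
The clause (¬p_31) is unit, so p_31 = False.
The clause (p_32) is unit, so p_32 = True.
But (¬p_32) is also a unit clause — contradiction.
Either choice for p_11 ends in contradiction.

UNSATISFIABLE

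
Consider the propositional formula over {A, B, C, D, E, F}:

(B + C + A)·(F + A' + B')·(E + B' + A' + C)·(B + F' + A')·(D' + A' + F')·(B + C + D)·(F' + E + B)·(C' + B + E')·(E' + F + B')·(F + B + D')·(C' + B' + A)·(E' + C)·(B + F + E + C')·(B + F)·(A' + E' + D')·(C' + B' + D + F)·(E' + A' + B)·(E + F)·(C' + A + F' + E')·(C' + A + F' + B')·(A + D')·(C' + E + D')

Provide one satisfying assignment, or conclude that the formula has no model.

Try E = 0.
From the singleton clause (F), F = 1.
From the singleton clause (B), B = 1.
Try A = 0.
From the singleton clause (C'), C = 0.
From the singleton clause (D'), D = 0.
This assignment satisfies each clause.

A=0; B=1; C=0; D=0; E=0; F=1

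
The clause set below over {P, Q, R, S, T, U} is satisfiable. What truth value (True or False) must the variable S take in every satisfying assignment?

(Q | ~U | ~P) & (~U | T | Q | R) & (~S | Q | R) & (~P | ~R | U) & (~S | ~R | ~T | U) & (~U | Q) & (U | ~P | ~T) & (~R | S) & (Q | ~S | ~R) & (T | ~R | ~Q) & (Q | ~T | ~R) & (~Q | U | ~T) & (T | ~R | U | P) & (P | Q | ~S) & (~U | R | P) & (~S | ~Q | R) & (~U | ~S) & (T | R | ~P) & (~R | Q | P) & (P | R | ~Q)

False

Suppose S = 1.
Unit clause (~U) forces U = 0.
Suppose Q = 1.
Unit clause (~T) forces T = 0.
Unit clause (~R) forces R = 0.
Now (R) is unsatisfied and unit — conflict.
Undo Q and try Q = 0.
Unit clause (R) forces R = 1.
Now (~R) is unsatisfied and unit — conflict.
Either choice for Q ends in contradiction.
So every satisfying assignment has S = False.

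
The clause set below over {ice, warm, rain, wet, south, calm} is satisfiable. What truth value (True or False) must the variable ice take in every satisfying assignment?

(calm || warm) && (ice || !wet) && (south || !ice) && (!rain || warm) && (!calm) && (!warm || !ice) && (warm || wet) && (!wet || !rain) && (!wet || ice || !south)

Suppose ice = true.
Unit clause (south) forces south = true.
Unit clause (!calm) forces calm = false.
Unit clause (warm) forces warm = true.
But (!warm) is also a unit clause — contradiction.
So every satisfying assignment has ice = False.

False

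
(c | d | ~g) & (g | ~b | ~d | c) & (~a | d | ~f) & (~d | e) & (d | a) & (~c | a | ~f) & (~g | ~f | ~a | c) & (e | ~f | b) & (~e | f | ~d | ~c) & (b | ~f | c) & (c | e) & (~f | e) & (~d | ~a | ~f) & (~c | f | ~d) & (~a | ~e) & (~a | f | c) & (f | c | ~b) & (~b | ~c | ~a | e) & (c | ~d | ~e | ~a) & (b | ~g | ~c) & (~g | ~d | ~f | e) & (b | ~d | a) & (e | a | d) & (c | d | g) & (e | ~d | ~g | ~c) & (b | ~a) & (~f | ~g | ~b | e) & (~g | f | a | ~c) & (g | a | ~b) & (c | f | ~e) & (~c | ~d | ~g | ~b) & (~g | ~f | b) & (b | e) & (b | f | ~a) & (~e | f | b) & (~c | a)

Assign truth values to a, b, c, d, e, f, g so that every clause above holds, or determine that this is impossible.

Suppose d = 1.
Unit clause (e) forces e = 1.
Unit clause (~a) forces a = 0.
Unit clause (b) forces b = 1.
Unit clause (g) forces g = 1.
Unit clause (~c) forces c = 0.
Unit clause (f) forces f = 1.
Every clause now holds.

a: 0, b: 1, c: 0, d: 1, e: 1, f: 1, g: 1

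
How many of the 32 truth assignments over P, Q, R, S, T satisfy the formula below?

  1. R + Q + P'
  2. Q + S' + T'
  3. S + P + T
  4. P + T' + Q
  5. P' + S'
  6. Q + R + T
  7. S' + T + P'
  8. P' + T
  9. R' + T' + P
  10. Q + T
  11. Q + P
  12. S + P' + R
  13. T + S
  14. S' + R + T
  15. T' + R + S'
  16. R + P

3

There are 2^5 = 32 truth assignments over (P, Q, R, S, T).
Split on P. With P = 1, the clauses containing P are satisfied and P' drops from the rest; 2 of the 2^4 = 16 assignments to the other variables satisfy what remains.
With P = 0, by the same count on the reduced clause set, 1 assignment works.
Total: 2 + 1 = 3.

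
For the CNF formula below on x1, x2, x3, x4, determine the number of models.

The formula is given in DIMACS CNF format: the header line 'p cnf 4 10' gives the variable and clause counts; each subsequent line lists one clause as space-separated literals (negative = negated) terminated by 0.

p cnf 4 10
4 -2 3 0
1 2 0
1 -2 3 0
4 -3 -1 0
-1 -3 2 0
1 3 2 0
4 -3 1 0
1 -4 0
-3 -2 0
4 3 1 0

There are 2^4 = 16 truth assignments over (x1, x2, x3, x4).
Split on x3. With x3 = True, the clauses containing x3 are satisfied and ¬x3 drops from the rest; 0 of the 2^3 = 8 assignments to the other variables satisfy what remains.
With x3 = False, by the same count on the reduced clause set, 3 assignments work.
(One model: x1=T, x2=F, x3=F, x4=F.)
Total: 0 + 3 = 3.

3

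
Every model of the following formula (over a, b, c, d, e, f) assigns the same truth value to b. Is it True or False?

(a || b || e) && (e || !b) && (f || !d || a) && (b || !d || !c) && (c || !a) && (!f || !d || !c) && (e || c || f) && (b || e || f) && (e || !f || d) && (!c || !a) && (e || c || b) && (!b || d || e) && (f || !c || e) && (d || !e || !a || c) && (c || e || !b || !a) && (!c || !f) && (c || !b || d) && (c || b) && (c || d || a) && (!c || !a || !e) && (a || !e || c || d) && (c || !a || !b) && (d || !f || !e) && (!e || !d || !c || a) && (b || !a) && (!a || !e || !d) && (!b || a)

False

Suppose b = true.
Unit clause (e) forces e = true.
Unit clause (a) forces a = true.
Unit clause (c) forces c = true.
That conflicts with the unit clause (!c).
So every satisfying assignment has b = False.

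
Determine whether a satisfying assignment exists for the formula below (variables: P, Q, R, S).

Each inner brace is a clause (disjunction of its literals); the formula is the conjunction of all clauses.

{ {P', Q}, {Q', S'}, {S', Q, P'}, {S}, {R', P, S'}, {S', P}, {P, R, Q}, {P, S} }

Unit clause (S) forces S = 1.
Unit clause (Q') forces Q = 0.
Unit clause (P') forces P = 0.
But (P) is also a unit clause — contradiction.
No assignment satisfies every clause.

Unsatisfiable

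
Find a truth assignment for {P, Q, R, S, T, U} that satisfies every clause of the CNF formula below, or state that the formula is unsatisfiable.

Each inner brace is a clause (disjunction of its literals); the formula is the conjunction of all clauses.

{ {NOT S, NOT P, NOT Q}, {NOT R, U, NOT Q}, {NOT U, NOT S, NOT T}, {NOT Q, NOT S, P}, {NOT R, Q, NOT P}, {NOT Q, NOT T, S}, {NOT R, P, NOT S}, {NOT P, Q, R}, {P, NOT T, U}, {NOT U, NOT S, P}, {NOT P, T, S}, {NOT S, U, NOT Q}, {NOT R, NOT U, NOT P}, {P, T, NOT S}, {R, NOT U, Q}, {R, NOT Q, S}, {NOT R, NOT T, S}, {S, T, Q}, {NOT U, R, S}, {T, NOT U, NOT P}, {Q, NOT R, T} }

P=false,  Q=true,  R=true,  S=false,  T=false,  U=true

Case S = false:
Case Q = true:
From the singleton clause (NOT T), T = false.
From the singleton clause (NOT P), P = false.
From the singleton clause (R), R = true.
From the singleton clause (U), U = true.
This assignment satisfies each clause.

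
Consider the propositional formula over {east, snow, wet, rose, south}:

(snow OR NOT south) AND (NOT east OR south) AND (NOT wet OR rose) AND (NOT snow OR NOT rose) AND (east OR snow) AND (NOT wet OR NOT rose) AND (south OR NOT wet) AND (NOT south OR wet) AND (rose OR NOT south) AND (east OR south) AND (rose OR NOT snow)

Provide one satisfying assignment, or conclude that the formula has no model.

UNSATISFIABLE

Branch on snow: set snow = true.
(NOT rose) alone gives rose = false.
That conflicts with the unit clause (rose).
Backtrack on snow: now try snow = false.
(NOT south) alone gives south = false.
(NOT east) alone gives east = false.
That conflicts with the unit clause (east).
Both values of snow lead to a conflict.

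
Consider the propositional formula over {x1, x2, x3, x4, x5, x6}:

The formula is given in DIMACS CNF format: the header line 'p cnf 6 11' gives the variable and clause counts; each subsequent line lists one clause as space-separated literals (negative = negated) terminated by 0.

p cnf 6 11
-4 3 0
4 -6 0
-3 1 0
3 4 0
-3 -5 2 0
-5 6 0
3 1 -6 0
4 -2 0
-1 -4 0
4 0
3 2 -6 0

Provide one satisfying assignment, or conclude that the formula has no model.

UNSATISFIABLE

From the singleton clause (x4), x4 = True.
From the singleton clause (x3), x3 = True.
From the singleton clause (x1), x1 = True.
That conflicts with the unit clause (¬x1).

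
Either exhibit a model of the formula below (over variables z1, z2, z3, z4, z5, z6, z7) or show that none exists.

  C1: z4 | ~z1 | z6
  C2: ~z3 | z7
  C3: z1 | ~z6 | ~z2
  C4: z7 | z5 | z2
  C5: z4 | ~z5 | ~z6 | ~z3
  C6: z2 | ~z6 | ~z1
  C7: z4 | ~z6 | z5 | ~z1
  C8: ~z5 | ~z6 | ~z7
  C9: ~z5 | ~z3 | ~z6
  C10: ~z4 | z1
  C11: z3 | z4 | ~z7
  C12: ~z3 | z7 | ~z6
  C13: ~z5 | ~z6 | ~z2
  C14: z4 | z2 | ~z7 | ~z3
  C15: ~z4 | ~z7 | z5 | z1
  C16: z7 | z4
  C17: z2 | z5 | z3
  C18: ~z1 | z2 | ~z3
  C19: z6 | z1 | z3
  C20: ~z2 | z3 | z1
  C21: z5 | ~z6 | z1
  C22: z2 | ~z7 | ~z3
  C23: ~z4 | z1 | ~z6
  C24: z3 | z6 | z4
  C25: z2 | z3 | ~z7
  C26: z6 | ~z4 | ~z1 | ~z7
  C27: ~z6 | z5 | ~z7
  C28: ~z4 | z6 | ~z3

Case z3 = 1:
The clause (z7) is unit, so z7 = 1.
The clause (z2) is unit, so z2 = 1.
Case z1 = 0:
The clause (~z6) is unit, so z6 = 0.
The clause (~z4) is unit, so z4 = 0.
No clause remains; z5 is free.

z1=0,  z2=1,  z3=1,  z4=0,  z5=1,  z6=0,  z7=1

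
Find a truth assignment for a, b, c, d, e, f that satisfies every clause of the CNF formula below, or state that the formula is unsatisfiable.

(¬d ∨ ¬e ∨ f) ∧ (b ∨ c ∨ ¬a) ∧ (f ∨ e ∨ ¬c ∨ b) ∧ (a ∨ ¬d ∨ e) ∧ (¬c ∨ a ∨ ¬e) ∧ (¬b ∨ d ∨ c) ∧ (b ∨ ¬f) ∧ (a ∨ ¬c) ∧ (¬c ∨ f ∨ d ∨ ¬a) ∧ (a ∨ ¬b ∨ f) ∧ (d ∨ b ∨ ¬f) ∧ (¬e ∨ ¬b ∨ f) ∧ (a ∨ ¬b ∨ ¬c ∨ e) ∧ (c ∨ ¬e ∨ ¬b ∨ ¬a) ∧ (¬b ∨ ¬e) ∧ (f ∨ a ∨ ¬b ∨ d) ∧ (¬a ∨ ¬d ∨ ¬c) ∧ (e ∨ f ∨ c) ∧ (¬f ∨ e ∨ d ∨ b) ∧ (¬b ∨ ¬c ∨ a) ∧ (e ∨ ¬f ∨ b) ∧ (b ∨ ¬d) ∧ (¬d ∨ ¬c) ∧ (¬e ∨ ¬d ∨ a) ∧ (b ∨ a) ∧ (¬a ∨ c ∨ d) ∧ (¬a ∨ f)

Suppose b = True.
Unit clause (¬e) forces e = False.
Suppose a = True.
Unit clause (f) forces f = True.
Suppose d = False.
Unit clause (c) forces c = True.
All clauses are satisfied.

a=True, b=True, c=True, d=False, e=False, f=True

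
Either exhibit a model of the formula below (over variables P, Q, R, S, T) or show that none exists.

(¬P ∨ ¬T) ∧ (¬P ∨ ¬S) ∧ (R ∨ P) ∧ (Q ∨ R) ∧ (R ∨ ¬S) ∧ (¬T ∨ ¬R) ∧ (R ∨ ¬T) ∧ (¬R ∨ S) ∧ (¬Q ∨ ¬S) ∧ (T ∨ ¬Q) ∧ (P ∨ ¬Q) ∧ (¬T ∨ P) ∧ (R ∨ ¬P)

Case P = False:
Unit clause (R) forces R = True.
Unit clause (¬T) forces T = False.
Unit clause (S) forces S = True.
Unit clause (¬Q) forces Q = False.
Every clause now holds.

P=False,  Q=False,  R=True,  S=True,  T=False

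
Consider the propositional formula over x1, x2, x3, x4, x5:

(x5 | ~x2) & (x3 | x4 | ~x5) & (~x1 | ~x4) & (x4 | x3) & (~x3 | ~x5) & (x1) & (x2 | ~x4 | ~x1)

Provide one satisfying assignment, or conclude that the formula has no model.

(x1) alone gives x1 = 1.
(~x4) alone gives x4 = 0.
(x3) alone gives x3 = 1.
(~x5) alone gives x5 = 0.
(~x2) alone gives x2 = 0.
This assignment satisfies each clause.

x1 ↦ 1; x2 ↦ 0; x3 ↦ 1; x4 ↦ 0; x5 ↦ 0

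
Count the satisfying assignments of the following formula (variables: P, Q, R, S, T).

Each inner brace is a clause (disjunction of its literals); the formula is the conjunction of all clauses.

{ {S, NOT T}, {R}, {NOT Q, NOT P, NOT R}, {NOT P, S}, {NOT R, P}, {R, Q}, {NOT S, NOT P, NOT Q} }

There are 2^5 = 32 truth assignments over (P, Q, R, S, T).
Split on S. With S = true, the clauses containing S are satisfied and NOT S drops from the rest; 2 of the 2^4 = 16 assignments to the other variables satisfy what remains.
With S = false, by the same count on the reduced clause set, 0 assignments work.
Total: 2 + 0 = 2.

2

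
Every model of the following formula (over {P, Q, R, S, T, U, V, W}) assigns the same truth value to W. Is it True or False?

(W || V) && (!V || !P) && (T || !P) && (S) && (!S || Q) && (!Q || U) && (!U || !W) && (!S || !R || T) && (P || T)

False

Suppose W = true.
The clause (S) is unit, so S = true.
The clause (Q) is unit, so Q = true.
The clause (U) is unit, so U = true.
Now (!U) is unsatisfied and unit — conflict.
So every satisfying assignment has W = False.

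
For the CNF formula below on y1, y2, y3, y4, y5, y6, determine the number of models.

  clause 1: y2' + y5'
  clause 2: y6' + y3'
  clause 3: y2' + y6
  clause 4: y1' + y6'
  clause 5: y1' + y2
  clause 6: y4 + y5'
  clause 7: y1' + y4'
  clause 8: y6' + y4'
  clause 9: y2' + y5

There are 2^6 = 64 truth assignments over (y1, y2, y3, y4, y5, y6).
Split on y1. With y1 = 1, the clauses containing y1 are satisfied and y1' drops from the rest; 0 of the 2^5 = 32 assignments to the other variables satisfy what remains.
With y1 = 0, by the same count on the reduced clause set, 7 assignments work.
(One model: y1=F, y2=F, y3=F, y4=F, y5=F, y6=F.)
Total: 0 + 7 = 7.

7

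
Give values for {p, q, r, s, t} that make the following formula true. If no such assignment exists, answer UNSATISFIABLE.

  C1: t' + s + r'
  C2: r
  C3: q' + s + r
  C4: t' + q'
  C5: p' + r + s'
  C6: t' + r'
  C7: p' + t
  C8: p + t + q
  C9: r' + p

UNSATISFIABLE

(r) alone gives r = 1.
(t') alone gives t = 0.
(p') alone gives p = 0.
Now (p) is unsatisfied and unit — conflict.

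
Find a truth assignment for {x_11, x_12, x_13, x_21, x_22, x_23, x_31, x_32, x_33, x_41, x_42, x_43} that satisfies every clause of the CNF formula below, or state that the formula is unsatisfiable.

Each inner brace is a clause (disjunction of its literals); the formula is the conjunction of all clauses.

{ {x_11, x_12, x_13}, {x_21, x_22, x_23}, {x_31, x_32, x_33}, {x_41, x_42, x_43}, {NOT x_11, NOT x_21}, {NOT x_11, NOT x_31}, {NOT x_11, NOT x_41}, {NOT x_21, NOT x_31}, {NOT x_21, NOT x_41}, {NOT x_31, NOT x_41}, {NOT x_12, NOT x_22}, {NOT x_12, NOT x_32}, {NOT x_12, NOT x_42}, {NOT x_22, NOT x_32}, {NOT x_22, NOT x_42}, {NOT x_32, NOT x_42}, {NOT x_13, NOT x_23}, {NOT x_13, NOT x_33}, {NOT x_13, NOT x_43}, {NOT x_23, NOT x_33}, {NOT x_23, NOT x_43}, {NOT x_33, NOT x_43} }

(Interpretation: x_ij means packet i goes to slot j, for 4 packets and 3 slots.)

UNSATISFIABLE

Try x_11 = false.
Try x_12 = true.
The clause (NOT x_22) is unit, so x_22 = false.
The clause (NOT x_32) is unit, so x_32 = false.
The clause (NOT x_42) is unit, so x_42 = false.
Try x_21 = true.
The clause (NOT x_31) is unit, so x_31 = false.
The clause (x_33) is unit, so x_33 = true.
The clause (NOT x_41) is unit, so x_41 = false.
The clause (x_43) is unit, so x_43 = true.
But (NOT x_43) is also a unit clause — contradiction.
So x_21 must be the other value — set x_21 = false.
The clause (x_23) is unit, so x_23 = true.
The clause (NOT x_13) is unit, so x_13 = false.
The clause (NOT x_33) is unit, so x_33 = false.
The clause (x_31) is unit, so x_31 = true.
The clause (NOT x_41) is unit, so x_41 = false.
The clause (x_43) is unit, so x_43 = true.
But (NOT x_43) is also a unit clause — contradiction.
Either choice for x_21 ends in contradiction.
So x_12 must be the other value — set x_12 = false.
The clause (x_13) is unit, so x_13 = true.
The clause (NOT x_23) is unit, so x_23 = false.
The clause (NOT x_33) is unit, so x_33 = false.
The clause (NOT x_43) is unit, so x_43 = false.
Try x_21 = true.
The clause (NOT x_31) is unit, so x_31 = false.
The clause (x_32) is unit, so x_32 = true.
The clause (NOT x_41) is unit, so x_41 = false.
The clause (x_42) is unit, so x_42 = true.
But (NOT x_42) is also a unit clause — contradiction.
So x_21 must be the other value — set x_21 = false.
The clause (x_22) is unit, so x_22 = true.
The clause (NOT x_32) is unit, so x_32 = false.
The clause (x_31) is unit, so x_31 = true.
The clause (NOT x_41) is unit, so x_41 = false.
The clause (x_42) is unit, so x_42 = true.
But (NOT x_42) is also a unit clause — contradiction.
Either choice for x_21 ends in contradiction.
Either choice for x_12 ends in contradiction.
So x_11 must be the other value — set x_11 = true.
The clause (NOT x_21) is unit, so x_21 = false.
The clause (NOT x_31) is unit, so x_31 = false.
The clause (NOT x_41) is unit, so x_41 = false.
Try x_22 = true.
The clause (NOT x_12) is unit, so x_12 = false.
The clause (NOT x_32) is unit, so x_32 = false.
The clause (x_33) is unit, so x_33 = true.
The clause (NOT x_42) is unit, so x_42 = false.
The clause (x_43) is unit, so x_43 = true.
But (NOT x_43) is also a unit clause — contradiction.
So x_22 must be the other value — set x_22 = false.
The clause (x_23) is unit, so x_23 = true.
The clause (NOT x_13) is unit, so x_13 = false.
The clause (NOT x_33) is unit, so x_33 = false.
The clause (x_32) is unit, so x_32 = true.
The clause (NOT x_12) is unit, so x_12 = false.
The clause (NOT x_42) is unit, so x_42 = false.
The clause (x_43) is unit, so x_43 = true.
But (NOT x_43) is also a unit clause — contradiction.
Either choice for x_22 ends in contradiction.
Either choice for x_11 ends in contradiction.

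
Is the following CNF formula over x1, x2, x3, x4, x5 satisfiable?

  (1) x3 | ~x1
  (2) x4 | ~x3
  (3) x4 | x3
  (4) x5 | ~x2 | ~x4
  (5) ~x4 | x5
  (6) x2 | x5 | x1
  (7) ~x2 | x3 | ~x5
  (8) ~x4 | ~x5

No

Branch on x3: set x3 = 1.
From the singleton clause (x4), x4 = 1.
From the singleton clause (x5), x5 = 1.
Now (~x5) is unsatisfied and unit — conflict.
Undo x3 and try x3 = 0.
From the singleton clause (~x1), x1 = 0.
From the singleton clause (x4), x4 = 1.
From the singleton clause (x5), x5 = 1.
Now (~x5) is unsatisfied and unit — conflict.
Either choice for x3 ends in contradiction.
No assignment satisfies every clause.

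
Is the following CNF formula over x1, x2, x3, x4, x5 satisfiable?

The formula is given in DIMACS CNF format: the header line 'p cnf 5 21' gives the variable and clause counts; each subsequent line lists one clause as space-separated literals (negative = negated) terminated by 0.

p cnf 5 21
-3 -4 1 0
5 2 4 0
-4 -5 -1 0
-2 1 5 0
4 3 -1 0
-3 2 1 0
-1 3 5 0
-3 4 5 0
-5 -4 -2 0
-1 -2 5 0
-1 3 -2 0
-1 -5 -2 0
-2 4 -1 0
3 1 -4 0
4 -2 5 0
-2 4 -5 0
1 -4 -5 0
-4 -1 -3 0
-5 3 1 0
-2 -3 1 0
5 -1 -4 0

Case x3 = True:
Case x4 = False:
(x5) alone gives x5 = True.
(¬x2) alone gives x2 = False.
(x1) alone gives x1 = True.
This assignment satisfies each clause.
A satisfying assignment: x1: True,  x2: False,  x3: True,  x4: False,  x5: True.

Yes, satisfiable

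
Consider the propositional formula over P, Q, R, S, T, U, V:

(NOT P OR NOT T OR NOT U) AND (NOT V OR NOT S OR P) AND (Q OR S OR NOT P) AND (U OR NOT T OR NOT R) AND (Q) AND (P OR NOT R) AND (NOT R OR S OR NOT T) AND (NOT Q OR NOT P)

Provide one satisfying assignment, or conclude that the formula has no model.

The clause (Q) is unit, so Q = true.
The clause (NOT P) is unit, so P = false.
The clause (NOT R) is unit, so R = false.
Try V = false.
Every clause is now satisfied; S, T, U are unconstrained.

P=false, Q=true, R=false, S=true, T=true, U=false, V=false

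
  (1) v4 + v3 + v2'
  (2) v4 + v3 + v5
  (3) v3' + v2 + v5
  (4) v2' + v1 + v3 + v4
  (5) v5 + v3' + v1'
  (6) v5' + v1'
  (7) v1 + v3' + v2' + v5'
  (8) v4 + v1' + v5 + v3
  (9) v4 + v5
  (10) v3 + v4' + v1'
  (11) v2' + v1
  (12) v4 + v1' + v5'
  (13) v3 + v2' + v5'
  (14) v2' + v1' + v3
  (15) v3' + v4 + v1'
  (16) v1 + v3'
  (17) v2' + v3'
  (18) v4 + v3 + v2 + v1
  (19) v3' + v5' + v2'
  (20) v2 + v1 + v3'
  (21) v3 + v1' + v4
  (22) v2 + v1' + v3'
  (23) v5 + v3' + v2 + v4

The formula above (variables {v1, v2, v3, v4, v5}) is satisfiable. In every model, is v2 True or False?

Suppose v2 = 1.
(v1) alone gives v1 = 1.
(v5') alone gives v5 = 0.
(v3') alone gives v3 = 0.
That conflicts with the unit clause (v3).
So every satisfying assignment has v2 = False.

False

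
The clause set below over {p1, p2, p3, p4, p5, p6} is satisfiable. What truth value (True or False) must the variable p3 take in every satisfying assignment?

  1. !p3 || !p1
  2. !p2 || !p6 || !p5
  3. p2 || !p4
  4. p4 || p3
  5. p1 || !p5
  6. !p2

Suppose p3 = false.
From the singleton clause (p4), p4 = true.
From the singleton clause (p2), p2 = true.
But (!p2) is also a unit clause — contradiction.
So every satisfying assignment has p3 = True.

True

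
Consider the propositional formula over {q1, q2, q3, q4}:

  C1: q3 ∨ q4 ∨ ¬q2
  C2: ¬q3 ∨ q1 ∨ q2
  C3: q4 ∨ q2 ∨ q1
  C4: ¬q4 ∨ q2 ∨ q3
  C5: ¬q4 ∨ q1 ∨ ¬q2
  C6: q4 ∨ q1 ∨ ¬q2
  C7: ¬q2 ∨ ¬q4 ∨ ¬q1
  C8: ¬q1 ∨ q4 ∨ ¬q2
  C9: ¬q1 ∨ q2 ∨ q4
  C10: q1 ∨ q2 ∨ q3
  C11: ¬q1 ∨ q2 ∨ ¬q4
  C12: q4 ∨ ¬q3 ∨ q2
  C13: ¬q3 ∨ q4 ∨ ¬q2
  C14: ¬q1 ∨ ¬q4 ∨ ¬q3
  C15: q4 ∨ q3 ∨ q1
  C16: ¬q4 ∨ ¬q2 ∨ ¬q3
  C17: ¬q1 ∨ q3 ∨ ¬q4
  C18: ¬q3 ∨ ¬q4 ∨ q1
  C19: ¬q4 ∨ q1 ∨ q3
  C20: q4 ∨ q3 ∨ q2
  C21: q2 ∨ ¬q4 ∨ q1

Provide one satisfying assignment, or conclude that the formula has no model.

UNSATISFIABLE

Branch on q3: set q3 = True.
Branch on q1: set q1 = True.
The clause (¬q4) is unit, so q4 = False.
The clause (¬q2) is unit, so q2 = False.
But (q2) is also a unit clause — contradiction.
Undo q1 and try q1 = False.
The clause (q2) is unit, so q2 = True.
The clause (¬q4) is unit, so q4 = False.
But (q4) is also a unit clause — contradiction.
Both values of q1 lead to a conflict.
Undo q3 and try q3 = False.
Branch on q4: set q4 = True.
The clause (q2) is unit, so q2 = True.
The clause (q1) is unit, so q1 = True.
But (¬q1) is also a unit clause — contradiction.
Undo q4 and try q4 = False.
The clause (¬q2) is unit, so q2 = False.
But (q2) is also a unit clause — contradiction.
Both values of q4 lead to a conflict.
Both values of q3 lead to a conflict.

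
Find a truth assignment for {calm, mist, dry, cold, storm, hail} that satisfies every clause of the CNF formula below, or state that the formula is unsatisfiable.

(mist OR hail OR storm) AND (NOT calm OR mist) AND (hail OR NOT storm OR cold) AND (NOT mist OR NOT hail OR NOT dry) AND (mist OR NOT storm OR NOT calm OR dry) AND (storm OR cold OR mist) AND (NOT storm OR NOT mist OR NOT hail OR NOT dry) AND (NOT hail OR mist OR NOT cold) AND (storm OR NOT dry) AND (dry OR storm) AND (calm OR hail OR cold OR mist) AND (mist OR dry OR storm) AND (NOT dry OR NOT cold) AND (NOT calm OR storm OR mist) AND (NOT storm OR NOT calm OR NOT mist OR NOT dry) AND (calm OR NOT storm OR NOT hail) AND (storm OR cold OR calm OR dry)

Branch on calm: set calm = false.
Branch on storm: set storm = true.
The clause (NOT hail) is unit, so hail = false.
The clause (cold) is unit, so cold = true.
The clause (NOT dry) is unit, so dry = false.
No clause remains; mist is free.

calm ↦ false; mist ↦ false; dry ↦ false; cold ↦ true; storm ↦ true; hail ↦ false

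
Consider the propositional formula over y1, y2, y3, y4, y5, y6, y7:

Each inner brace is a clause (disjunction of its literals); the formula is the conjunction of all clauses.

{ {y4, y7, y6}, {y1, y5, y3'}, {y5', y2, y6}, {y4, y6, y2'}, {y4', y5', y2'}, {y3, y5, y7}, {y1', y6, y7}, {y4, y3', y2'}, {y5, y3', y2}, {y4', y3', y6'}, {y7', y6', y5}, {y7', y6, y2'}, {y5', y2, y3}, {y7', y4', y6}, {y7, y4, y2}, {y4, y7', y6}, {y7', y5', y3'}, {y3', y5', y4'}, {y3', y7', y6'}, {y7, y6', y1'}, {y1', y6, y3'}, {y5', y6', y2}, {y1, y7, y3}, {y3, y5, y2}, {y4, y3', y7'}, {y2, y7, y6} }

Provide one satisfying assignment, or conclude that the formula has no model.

Suppose y4 = 0.
Suppose y7 = 1.
(y6) alone gives y6 = 1.
(y5) alone gives y5 = 1.
(y3') alone gives y3 = 0.
(y2) alone gives y2 = 1.
All clauses hold; y1 can take either value.

y1: 0; y2: 1; y3: 0; y4: 0; y5: 1; y6: 1; y7: 1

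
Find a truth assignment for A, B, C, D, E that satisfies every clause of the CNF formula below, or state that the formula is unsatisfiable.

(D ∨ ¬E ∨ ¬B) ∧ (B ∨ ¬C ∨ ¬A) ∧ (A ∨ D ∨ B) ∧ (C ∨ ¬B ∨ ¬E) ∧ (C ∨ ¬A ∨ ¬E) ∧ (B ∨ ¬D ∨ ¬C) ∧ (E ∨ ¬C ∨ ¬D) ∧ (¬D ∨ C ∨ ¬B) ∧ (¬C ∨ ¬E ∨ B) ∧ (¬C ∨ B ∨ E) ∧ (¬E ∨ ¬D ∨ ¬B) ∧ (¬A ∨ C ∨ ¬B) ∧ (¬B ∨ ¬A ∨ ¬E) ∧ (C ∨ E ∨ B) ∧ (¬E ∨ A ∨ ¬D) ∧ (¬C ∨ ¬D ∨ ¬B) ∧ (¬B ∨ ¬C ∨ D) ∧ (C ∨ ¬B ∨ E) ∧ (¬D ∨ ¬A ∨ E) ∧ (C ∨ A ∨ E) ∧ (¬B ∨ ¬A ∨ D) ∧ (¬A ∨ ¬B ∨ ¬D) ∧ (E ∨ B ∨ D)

Branch on D: set D = True.
Branch on B: set B = True.
Unit clause (C) forces C = True.
Now (¬C) is unsatisfied and unit — conflict.
Undo B and try B = False.
Unit clause (¬C) forces C = False.
Unit clause (E) forces E = True.
Unit clause (¬A) forces A = False.
Now (A) is unsatisfied and unit — conflict.
Neither B = True nor B = False works.
Undo D and try D = False.
Branch on E: set E = False.
Unit clause (B) forces B = True.
Unit clause (¬C) forces C = False.
Now (C) is unsatisfied and unit — conflict.
Undo E and try E = True.
Unit clause (¬B) forces B = False.
Unit clause (A) forces A = True.
Unit clause (¬C) forces C = False.
Now (C) is unsatisfied and unit — conflict.
Neither E = True nor E = False works.
Neither D = True nor D = False works.

UNSATISFIABLE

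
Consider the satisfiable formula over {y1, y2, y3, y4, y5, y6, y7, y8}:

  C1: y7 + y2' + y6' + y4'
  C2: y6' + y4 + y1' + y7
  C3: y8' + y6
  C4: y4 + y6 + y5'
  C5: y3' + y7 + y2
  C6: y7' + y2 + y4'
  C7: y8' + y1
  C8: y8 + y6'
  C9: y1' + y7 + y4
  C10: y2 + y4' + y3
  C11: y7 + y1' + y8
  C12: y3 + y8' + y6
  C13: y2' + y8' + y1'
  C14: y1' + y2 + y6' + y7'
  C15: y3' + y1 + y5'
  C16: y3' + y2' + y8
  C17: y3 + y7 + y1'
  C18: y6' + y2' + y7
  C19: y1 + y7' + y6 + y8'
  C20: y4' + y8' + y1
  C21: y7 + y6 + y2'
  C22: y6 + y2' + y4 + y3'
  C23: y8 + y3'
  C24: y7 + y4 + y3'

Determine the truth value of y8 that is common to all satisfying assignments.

False

Suppose y8 = 1.
Unit clause (y6) forces y6 = 1.
Unit clause (y1) forces y1 = 1.
Unit clause (y2') forces y2 = 0.
Unit clause (y7') forces y7 = 0.
Unit clause (y4) forces y4 = 1.
Unit clause (y3') forces y3 = 0.
That conflicts with the unit clause (y3).
So every satisfying assignment has y8 = False.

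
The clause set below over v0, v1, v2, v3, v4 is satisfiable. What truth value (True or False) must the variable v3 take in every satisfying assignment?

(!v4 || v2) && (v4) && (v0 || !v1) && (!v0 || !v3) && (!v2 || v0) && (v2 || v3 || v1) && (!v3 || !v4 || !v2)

False

Suppose v3 = true.
(v4) alone gives v4 = true.
(v2) alone gives v2 = true.
That conflicts with the unit clause (!v2).
So every satisfying assignment has v3 = False.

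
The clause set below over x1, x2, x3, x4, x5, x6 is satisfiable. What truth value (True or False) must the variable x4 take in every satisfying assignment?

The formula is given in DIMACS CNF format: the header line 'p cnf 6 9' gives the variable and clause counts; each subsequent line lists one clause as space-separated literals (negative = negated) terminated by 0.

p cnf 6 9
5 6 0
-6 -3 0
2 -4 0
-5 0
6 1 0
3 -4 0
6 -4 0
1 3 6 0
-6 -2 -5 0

False

Suppose x4 = True.
The clause (x2) is unit, so x2 = True.
The clause (¬x5) is unit, so x5 = False.
The clause (x6) is unit, so x6 = True.
The clause (¬x3) is unit, so x3 = False.
Now (x3) is unsatisfied and unit — conflict.
So every satisfying assignment has x4 = False.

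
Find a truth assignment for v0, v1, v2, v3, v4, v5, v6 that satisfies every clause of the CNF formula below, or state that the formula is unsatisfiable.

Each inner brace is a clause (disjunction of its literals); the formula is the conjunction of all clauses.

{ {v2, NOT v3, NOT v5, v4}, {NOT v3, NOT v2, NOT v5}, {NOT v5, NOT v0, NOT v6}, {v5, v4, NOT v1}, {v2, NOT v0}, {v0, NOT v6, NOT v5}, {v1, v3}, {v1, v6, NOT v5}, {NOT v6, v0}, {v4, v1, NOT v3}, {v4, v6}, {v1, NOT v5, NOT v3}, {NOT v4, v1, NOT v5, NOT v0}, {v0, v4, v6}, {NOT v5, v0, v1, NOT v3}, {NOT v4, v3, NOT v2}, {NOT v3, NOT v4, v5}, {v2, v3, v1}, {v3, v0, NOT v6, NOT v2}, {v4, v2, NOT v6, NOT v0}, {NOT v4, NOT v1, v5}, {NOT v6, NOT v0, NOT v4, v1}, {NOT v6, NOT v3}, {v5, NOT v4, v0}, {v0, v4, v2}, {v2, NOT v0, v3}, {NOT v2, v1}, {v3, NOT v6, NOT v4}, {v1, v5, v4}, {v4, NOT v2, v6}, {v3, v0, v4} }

Case v2 = false:
The clause (NOT v0) is unit, so v0 = false.
The clause (NOT v6) is unit, so v6 = false.
The clause (v4) is unit, so v4 = true.
The clause (v5) is unit, so v5 = true.
The clause (v1) is unit, so v1 = true.
No clause remains; v3 is free.

v0 ↦ false, v1 ↦ true, v2 ↦ false, v3 ↦ false, v4 ↦ true, v5 ↦ true, v6 ↦ false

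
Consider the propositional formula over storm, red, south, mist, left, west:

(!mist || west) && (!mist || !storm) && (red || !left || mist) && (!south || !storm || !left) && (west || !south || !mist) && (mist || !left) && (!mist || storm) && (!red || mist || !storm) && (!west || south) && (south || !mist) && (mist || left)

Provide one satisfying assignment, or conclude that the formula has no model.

Branch on mist: set mist = false.
From the singleton clause (!left), left = false.
But (left) is also a unit clause — contradiction.
So mist must be the other value — set mist = true.
From the singleton clause (west), west = true.
From the singleton clause (!storm), storm = false.
But (storm) is also a unit clause — contradiction.
Neither mist = true nor mist = false works.

UNSATISFIABLE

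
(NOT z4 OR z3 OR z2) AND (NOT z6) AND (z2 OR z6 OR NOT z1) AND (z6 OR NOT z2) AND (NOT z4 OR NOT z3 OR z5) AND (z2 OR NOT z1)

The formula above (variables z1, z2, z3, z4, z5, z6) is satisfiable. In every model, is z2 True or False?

Suppose z2 = true.
Unit clause (NOT z6) forces z6 = false.
That conflicts with the unit clause (z6).
So every satisfying assignment has z2 = False.

False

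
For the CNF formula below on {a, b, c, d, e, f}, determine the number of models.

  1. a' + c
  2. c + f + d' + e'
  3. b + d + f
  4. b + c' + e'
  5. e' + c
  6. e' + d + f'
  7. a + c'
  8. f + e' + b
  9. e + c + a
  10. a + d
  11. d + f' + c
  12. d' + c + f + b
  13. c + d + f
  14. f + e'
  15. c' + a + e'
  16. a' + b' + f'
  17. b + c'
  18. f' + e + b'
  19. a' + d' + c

There are 2^6 = 64 truth assignments over (a, b, c, d, e, f).
Split on f. With f = 1, the clauses containing f are satisfied and f' drops from the rest; 0 of the 2^5 = 32 assignments to the other variables satisfy what remains.
With f = 0, by the same count on the reduced clause set, 2 assignments work.
Total: 0 + 2 = 2.

2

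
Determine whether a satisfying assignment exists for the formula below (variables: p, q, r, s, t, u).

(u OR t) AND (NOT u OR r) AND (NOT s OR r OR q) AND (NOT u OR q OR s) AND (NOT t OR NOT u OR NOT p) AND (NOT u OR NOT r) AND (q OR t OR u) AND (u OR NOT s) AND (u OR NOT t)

Unsatisfiable

Suppose u = true.
Unit clause (r) forces r = true.
But (NOT r) is also a unit clause — contradiction.
So u must be the other value — set u = false.
Unit clause (t) forces t = true.
But (NOT t) is also a unit clause — contradiction.
Both values of u lead to a conflict.
No assignment satisfies every clause.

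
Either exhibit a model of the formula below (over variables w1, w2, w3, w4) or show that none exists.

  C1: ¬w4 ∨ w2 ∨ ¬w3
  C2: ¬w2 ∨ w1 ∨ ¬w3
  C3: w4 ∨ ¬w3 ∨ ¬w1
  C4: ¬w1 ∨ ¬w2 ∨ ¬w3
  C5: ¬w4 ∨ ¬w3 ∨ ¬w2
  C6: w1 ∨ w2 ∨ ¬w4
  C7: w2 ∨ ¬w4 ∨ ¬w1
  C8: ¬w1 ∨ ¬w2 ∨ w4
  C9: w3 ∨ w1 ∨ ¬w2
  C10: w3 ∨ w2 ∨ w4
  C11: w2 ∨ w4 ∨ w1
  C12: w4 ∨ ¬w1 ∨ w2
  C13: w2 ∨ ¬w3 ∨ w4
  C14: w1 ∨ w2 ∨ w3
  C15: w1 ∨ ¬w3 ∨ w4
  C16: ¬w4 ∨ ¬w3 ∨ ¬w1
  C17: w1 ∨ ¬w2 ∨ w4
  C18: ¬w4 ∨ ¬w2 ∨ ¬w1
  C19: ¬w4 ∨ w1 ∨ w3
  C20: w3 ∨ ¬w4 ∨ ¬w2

UNSATISFIABLE

Case w4 = False:
Case w3 = False:
From the singleton clause (w2), w2 = True.
From the singleton clause (¬w1), w1 = False.
That conflicts with the unit clause (w1).
So w3 must be the other value — set w3 = True.
From the singleton clause (¬w1), w1 = False.
That conflicts with the unit clause (w1).
Either choice for w3 ends in contradiction.
So w4 must be the other value — set w4 = True.
Case w2 = True:
From the singleton clause (¬w3), w3 = False.
That conflicts with the unit clause (w3).
So w2 must be the other value — set w2 = False.
From the singleton clause (¬w3), w3 = False.
From the singleton clause (w1), w1 = True.
That conflicts with the unit clause (¬w1).
Either choice for w2 ends in contradiction.
Either choice for w4 ends in contradiction.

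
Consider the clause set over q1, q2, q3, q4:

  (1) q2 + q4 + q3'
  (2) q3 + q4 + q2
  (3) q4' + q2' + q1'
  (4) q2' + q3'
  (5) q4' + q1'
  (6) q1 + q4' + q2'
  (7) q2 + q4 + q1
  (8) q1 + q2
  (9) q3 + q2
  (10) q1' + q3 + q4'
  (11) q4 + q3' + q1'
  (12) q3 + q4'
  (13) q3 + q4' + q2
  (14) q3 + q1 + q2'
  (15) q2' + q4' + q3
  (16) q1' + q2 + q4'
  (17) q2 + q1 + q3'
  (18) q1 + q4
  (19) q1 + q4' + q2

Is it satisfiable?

Suppose q2 = 1.
From the singleton clause (q3'), q3 = 0.
From the singleton clause (q4'), q4 = 0.
From the singleton clause (q1), q1 = 1.
This assignment satisfies each clause.
A satisfying assignment: q1=1, q2=1, q3=0, q4=0.

Yes, satisfiable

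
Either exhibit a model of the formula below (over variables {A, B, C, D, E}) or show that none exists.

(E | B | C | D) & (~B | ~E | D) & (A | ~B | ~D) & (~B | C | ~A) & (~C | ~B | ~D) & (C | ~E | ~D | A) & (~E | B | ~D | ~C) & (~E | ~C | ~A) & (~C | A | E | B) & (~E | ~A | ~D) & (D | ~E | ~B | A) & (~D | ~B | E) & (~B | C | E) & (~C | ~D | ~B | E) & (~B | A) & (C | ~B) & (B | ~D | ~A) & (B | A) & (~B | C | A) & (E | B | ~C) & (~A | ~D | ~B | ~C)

A ↦ 1; B ↦ 0; C ↦ 0; D ↦ 0; E ↦ 1

Branch on B: set B = 0.
(A) alone gives A = 1.
(~D) alone gives D = 0.
Branch on E: set E = 1.
(~C) alone gives C = 0.
This assignment satisfies each clause.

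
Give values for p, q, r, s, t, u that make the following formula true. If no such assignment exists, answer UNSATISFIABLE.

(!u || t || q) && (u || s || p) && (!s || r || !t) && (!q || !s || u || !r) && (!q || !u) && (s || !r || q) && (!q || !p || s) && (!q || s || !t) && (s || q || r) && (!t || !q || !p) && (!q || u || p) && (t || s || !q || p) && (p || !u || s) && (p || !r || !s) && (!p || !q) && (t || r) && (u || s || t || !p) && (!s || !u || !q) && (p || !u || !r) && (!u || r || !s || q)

Branch on q: set q = false.
Branch on u: set u = false.
Branch on s: set s = true.
Branch on r: set r = true.
(p) alone gives p = true.
All clauses hold; t can take either value.

p ↦ true,  q ↦ false,  r ↦ true,  s ↦ true,  t ↦ true,  u ↦ false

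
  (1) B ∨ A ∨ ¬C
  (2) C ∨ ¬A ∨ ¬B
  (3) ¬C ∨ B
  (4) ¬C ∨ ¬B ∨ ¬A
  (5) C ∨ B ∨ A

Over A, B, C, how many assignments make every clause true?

3

There are 2^3 = 8 truth assignments over (A, B, C).
Check each against the 5 clauses (columns in the order A, B, C):
  F F F  ✗ fails (C ∨ B ∨ A)
  F F T  ✗ fails (B ∨ A ∨ ¬C)
  F T F  ✓ satisfies all
  F T T  ✓ satisfies all
  T F F  ✓ satisfies all
  T F T  ✗ fails (¬C ∨ B)
  T T F  ✗ fails (C ∨ ¬A ∨ ¬B)
  T T T  ✗ fails (¬C ∨ ¬B ∨ ¬A)
3 of the 8 rows are models.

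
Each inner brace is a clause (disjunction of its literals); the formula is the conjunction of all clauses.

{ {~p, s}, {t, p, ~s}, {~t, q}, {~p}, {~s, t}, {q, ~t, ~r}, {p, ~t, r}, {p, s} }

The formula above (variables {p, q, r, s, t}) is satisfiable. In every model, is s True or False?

Suppose s = 0.
From the singleton clause (~p), p = 0.
But (p) is also a unit clause — contradiction.
So every satisfying assignment has s = True.

True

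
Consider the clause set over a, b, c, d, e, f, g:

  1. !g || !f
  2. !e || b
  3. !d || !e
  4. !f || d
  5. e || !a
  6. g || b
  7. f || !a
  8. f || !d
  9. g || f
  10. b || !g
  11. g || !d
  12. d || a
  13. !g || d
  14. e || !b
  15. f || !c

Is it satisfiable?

Unsatisfiable

Suppose g = false.
Unit clause (b) forces b = true.
Unit clause (f) forces f = true.
Unit clause (d) forces d = true.
But (!d) is also a unit clause — contradiction.
Undo g and try g = true.
Unit clause (!f) forces f = false.
Unit clause (!a) forces a = false.
Unit clause (!d) forces d = false.
But (d) is also a unit clause — contradiction.
Either choice for g ends in contradiction.
No assignment satisfies every clause.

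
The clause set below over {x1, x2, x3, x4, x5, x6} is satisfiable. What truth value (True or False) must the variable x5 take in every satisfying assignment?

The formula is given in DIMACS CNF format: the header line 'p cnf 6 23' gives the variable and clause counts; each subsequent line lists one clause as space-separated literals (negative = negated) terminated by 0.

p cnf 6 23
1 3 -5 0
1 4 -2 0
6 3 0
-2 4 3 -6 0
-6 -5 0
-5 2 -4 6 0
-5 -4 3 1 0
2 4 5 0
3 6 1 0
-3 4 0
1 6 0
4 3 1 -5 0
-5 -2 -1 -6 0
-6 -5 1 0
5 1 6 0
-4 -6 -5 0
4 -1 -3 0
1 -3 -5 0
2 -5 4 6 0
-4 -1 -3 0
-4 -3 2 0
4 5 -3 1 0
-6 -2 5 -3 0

False

Suppose x5 = True.
The clause (¬x6) is unit, so x6 = False.
The clause (x3) is unit, so x3 = True.
The clause (x4) is unit, so x4 = True.
The clause (x2) is unit, so x2 = True.
The clause (x1) is unit, so x1 = True.
But (¬x1) is also a unit clause — contradiction.
So every satisfying assignment has x5 = False.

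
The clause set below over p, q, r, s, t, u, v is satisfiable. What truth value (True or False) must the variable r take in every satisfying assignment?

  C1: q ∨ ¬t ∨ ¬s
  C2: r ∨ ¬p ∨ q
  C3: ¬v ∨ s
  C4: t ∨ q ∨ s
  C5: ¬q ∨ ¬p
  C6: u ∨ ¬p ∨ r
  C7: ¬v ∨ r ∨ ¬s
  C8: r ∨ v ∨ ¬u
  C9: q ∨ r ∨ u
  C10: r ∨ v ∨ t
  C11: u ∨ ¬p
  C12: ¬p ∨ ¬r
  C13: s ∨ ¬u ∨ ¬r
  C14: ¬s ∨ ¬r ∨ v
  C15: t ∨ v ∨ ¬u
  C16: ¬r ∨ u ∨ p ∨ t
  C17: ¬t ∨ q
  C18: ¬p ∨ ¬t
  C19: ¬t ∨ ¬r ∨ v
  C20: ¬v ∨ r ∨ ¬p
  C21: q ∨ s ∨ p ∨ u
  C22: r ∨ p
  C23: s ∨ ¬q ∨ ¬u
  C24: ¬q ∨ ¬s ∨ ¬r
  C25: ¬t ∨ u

Suppose r = False.
Unit clause (p) forces p = True.
Unit clause (q) forces q = True.
That conflicts with the unit clause (¬q).
So every satisfying assignment has r = True.

True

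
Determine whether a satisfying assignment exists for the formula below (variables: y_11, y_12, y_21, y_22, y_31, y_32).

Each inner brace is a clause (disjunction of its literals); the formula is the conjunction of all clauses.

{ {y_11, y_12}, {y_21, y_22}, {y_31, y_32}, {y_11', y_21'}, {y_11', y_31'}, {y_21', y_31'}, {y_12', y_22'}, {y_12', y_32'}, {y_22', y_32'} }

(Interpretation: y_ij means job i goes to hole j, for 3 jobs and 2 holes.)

Unsatisfiable

Branch on y_11: set y_11 = 1.
Unit clause (y_21') forces y_21 = 0.
Unit clause (y_22) forces y_22 = 1.
Unit clause (y_31') forces y_31 = 0.
Unit clause (y_32) forces y_32 = 1.
Now (y_32') is unsatisfied and unit — conflict.
Backtrack on y_11: now try y_11 = 0.
Unit clause (y_12) forces y_12 = 1.
Unit clause (y_22') forces y_22 = 0.
Unit clause (y_21) forces y_21 = 1.
Unit clause (y_31') forces y_31 = 0.
Unit clause (y_32) forces y_32 = 1.
Now (y_32') is unsatisfied and unit — conflict.
Neither y_11 = 1 nor y_11 = 0 works.
No assignment satisfies every clause.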